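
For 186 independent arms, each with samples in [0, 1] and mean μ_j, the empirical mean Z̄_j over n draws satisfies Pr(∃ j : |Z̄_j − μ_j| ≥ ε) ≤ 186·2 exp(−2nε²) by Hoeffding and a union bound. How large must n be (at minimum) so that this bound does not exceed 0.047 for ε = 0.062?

Need 2·186·exp(−2nε²) ≤ 0.047, i.e. exp(−2nε²) ≤ 0.047/372.
So 2nε² ≥ ln(372/0.047) = 8.976502.
Hence n ≥ 8.976502/(2·0.062²) = 1167.599.
The smallest integer n is 1168.

1168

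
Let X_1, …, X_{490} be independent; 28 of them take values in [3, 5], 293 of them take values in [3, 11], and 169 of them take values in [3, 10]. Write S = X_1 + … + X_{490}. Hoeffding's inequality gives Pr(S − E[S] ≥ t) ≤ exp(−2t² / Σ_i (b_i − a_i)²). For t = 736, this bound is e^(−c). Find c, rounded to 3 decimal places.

Σ(b_i − a_i)² = 28·2² + 293·8² + 169·7² = 27145.
c = 2t² / 27145 = 2·736² / 27145 = 39.9113.

39.911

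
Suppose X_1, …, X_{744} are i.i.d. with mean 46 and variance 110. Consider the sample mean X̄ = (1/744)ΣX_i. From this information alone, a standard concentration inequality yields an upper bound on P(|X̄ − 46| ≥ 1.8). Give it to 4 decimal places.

With mean and variance of each term known, Chebyshev's inequality bounds the deviation of the sum (or sample mean).
Var(X̄) = Var(X_i)/n = 110/744 = 0.14785.
Chebyshev: P(|X̄ − 46| ≥ 1.8) ≤ Var(X̄)/(1.8)² = 110/(744·1.8²) = 0.0456.

0.0456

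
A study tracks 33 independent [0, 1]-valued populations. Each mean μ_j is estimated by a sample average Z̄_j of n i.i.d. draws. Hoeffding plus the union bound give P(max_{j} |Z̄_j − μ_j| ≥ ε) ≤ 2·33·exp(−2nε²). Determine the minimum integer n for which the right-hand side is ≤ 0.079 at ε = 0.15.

150

Need 2·33·exp(−2nε²) ≤ 0.079, i.e. exp(−2nε²) ≤ 0.079/66.
So 2nε² ≥ ln(66/0.079) = 6.727962.
Hence n ≥ 6.727962/(2·0.15²) = 149.510.
The smallest integer n is 150.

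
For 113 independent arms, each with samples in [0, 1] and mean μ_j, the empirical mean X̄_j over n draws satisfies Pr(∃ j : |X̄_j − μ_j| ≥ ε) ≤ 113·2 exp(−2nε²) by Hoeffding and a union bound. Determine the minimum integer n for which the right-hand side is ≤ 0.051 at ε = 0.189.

118

Need 2·113·exp(−2nε²) ≤ 0.051, i.e. exp(−2nε²) ≤ 0.051/226.
So 2nε² ≥ ln(226/0.051) = 8.396465.
Hence n ≥ 8.396465/(2·0.189²) = 117.528.
The smallest integer n is 118.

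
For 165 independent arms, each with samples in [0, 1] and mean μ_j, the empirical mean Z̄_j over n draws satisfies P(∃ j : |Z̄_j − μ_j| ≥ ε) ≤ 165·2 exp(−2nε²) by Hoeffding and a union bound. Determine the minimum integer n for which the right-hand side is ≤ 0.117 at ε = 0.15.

Need 2·165·exp(−2nε²) ≤ 0.117, i.e. exp(−2nε²) ≤ 0.117/330.
So 2nε² ≥ ln(330/0.117) = 7.944674.
Hence n ≥ 7.944674/(2·0.15²) = 176.548.
The smallest integer n is 177.

177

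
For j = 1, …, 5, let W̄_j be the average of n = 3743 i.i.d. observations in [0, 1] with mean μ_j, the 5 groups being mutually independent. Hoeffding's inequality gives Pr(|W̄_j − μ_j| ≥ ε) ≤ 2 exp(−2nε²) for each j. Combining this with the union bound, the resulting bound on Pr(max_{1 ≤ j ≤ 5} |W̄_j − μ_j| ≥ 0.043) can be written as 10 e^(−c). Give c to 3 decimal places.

Union bound over the 5 events: Pr(max_{1 ≤ j ≤ 5} |W̄_j − μ_j| ≥ 0.043) ≤ 5·2·exp(−2nε²) = 10 exp(−2·3743·0.043²).
So c = 2·3743·0.043² = 13.8416.

13.842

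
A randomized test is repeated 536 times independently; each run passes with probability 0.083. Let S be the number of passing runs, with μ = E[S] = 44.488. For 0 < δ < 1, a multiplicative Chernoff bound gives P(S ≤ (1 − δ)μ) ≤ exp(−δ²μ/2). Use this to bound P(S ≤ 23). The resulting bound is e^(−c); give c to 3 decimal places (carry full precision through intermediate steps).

5.189

Write 23 = (1 − δ)μ, so δ = 1 − 23/44.488 = 0.4830067…
Then the exponent is δ²μ/2 = (μ − 23)²/(2μ) = 5.189423.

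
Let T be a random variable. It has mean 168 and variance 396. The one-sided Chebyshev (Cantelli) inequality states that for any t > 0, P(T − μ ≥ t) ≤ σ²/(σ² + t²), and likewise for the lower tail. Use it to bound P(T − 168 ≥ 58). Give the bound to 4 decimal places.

Here σ² = 396 and t = 58, so σ² + t² = 3760.
Cantelli's bound: 396/3760 = 0.1053.

0.1053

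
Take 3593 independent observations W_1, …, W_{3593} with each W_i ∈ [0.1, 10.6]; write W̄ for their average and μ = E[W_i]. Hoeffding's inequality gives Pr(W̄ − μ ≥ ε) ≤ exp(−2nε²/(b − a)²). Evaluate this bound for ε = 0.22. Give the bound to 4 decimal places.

0.0427

Exponent: 2nε²/(b − a)² = 2·3593·0.22² / 10.5² = 3.15467.
Bound = exp(−3.15467) = 0.04265.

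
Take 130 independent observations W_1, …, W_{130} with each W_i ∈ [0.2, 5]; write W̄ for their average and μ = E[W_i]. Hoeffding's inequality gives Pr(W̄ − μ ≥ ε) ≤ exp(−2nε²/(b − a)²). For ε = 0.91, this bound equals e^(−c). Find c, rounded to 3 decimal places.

c = 2nε²/(b − a)² = 2·130·0.91² / 4.8² = 9.3449.

9.345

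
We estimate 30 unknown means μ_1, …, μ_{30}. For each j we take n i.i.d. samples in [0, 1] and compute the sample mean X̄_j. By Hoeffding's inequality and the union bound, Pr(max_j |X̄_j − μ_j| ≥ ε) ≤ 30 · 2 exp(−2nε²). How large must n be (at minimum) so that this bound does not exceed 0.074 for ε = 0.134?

Need 2·30·exp(−2nε²) ≤ 0.074, i.e. exp(−2nε²) ≤ 0.074/60.
So 2nε² ≥ ln(60/0.074) = 6.698035.
Hence n ≥ 6.698035/(2·0.134²) = 186.512.
The smallest integer n is 187.

187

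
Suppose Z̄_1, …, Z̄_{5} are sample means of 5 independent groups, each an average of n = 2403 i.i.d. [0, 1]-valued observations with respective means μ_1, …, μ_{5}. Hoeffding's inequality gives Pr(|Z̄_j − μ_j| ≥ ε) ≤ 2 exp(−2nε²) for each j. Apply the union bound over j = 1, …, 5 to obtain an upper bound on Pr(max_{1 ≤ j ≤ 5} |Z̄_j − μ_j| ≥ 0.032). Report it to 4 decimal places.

Per-experiment Hoeffding bound: 2·exp(−2·2403·0.032²) = 2·exp(−4.92134) = 0.014579.
Union bound over 5 events: 5·0.014579 = 0.07289.

0.0729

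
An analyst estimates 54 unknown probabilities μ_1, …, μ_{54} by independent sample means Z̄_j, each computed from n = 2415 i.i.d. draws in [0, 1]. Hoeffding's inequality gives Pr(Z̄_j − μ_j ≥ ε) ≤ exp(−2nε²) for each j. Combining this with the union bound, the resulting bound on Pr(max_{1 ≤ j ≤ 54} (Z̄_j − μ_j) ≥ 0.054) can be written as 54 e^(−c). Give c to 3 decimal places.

14.084

Union bound over the 54 events: Pr(max_{1 ≤ j ≤ 54} (Z̄_j − μ_j) ≥ 0.054) ≤ 54·exp(−2nε²) = 54 exp(−2·2415·0.054²).
So c = 2·2415·0.054² = 14.0843.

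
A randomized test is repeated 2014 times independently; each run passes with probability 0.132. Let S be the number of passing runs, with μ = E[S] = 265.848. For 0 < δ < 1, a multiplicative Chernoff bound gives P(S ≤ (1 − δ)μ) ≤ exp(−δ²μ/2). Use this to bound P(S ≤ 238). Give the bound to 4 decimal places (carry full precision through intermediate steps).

0.2326

Write 238 = (1 − δ)μ, so δ = 1 − 238/265.848 = 0.1047516…
Then the exponent is δ²μ/2 = (μ − 238)²/(2μ) = 1.458561.
Bound = exp(−1.458561) = 0.23257.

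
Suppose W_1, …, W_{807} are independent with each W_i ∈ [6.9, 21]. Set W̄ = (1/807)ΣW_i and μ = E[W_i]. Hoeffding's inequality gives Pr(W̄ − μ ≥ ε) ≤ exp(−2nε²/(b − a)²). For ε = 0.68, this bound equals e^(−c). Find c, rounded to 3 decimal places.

c = 2nε²/(b − a)² = 2·807·0.68² / 14.1² = 3.7539.

3.754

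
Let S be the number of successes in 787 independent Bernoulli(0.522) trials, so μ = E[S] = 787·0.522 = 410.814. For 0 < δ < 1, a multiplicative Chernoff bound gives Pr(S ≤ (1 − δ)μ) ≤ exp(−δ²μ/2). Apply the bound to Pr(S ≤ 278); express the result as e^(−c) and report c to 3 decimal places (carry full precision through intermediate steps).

Write 278 = (1 − δ)μ, so δ = 1 − 278/410.814 = 0.3232947…
Then the exponent is δ²μ/2 = (μ − 278)²/(2μ) = 21.469033.

21.469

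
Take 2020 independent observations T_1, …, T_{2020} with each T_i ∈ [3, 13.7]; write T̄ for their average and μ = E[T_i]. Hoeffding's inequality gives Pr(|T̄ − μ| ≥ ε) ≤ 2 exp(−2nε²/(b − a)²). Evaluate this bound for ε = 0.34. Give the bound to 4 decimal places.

0.0338

Exponent: 2nε²/(b − a)² = 2·2020·0.34² / 10.7² = 4.07917.
Bound = 2·exp(−4.07917) = 0.03384.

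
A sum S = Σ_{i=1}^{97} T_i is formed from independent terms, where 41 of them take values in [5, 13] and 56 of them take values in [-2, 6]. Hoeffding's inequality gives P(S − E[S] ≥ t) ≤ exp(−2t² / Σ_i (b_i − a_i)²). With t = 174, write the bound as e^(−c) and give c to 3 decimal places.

9.754

Σ(b_i − a_i)² = 41·8² + 56·8² = 6208.
c = 2t² / 6208 = 2·174² / 6208 = 9.7539.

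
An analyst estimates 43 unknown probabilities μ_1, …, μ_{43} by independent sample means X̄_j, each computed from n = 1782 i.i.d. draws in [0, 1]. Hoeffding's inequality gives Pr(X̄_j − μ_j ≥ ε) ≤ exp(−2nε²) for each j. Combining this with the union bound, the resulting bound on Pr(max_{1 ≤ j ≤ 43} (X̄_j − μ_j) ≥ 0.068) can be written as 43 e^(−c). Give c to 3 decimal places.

Union bound over the 43 events: Pr(max_{1 ≤ j ≤ 43} (X̄_j − μ_j) ≥ 0.068) ≤ 43·exp(−2nε²) = 43 exp(−2·1782·0.068²).
So c = 2·1782·0.068² = 16.4799.

16.480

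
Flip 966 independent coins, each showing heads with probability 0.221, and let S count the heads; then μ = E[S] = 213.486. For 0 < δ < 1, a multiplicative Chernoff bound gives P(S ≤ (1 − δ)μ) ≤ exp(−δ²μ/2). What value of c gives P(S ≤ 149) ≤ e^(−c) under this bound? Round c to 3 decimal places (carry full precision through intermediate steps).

9.739

Write 149 = (1 − δ)μ, so δ = 1 − 149/213.486 = 0.302062…
Then the exponent is δ²μ/2 = (μ − 149)²/(2μ) = 9.739384.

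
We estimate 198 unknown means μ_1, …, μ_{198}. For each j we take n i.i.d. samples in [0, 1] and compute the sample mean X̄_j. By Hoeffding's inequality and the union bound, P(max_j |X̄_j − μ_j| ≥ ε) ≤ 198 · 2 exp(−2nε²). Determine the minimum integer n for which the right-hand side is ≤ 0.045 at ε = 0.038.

3145

Need 2·198·exp(−2nε²) ≤ 0.045, i.e. exp(−2nε²) ≤ 0.045/396.
So 2nε² ≥ ln(396/0.045) = 9.082507.
Hence n ≥ 9.082507/(2·0.038²) = 3144.912.
The smallest integer n is 3145.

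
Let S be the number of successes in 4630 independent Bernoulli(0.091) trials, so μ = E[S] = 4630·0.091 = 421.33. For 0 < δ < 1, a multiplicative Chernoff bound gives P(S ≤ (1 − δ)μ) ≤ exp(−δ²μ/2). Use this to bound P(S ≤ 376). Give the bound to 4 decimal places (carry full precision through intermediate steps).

Write 376 = (1 − δ)μ, so δ = 1 − 376/421.33 = 0.1075879…
Then the exponent is δ²μ/2 = (μ − 376)²/(2μ) = 2.438479.
Bound = exp(−2.438479) = 0.08729.

0.0873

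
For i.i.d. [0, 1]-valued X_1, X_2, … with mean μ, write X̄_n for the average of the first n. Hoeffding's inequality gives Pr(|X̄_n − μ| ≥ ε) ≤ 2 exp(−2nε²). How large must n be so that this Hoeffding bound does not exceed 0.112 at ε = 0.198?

37

Require 2·exp(−2nε²) ≤ 0.112, i.e. 2nε² ≥ ln(2/0.112) = 2.882404.
So n ≥ 2.882404 / (2·0.198²) = 36.762.
The smallest integer n is 37.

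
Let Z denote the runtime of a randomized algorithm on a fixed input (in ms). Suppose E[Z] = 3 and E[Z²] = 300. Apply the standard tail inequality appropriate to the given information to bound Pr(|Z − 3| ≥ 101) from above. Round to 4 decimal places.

0.0285

The first two moments determine the variance, so Chebyshev's inequality is the sharpest standard bound available.
Var(Z) = E[Z²] − (E[Z])² = 300 − 9 = 291.
Chebyshev's inequality: Pr(|Z − μ| ≥ t) ≤ Var(Z)/t² = 291/10201 = 0.0285.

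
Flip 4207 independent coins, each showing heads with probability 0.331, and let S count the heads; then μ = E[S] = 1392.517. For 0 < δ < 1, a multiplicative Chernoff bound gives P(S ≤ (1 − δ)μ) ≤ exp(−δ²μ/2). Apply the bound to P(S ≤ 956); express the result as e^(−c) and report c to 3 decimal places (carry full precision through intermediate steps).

68.418

Write 956 = (1 − δ)μ, so δ = 1 − 956/1392.517 = 0.3134734…
Then the exponent is δ²μ/2 = (μ − 956)²/(2μ) = 68.418228.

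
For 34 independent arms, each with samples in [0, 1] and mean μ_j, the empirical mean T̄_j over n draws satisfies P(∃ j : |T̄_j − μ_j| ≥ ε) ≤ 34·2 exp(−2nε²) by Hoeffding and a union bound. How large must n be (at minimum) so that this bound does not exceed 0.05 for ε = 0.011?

29816

Need 2·34·exp(−2nε²) ≤ 0.05, i.e. exp(−2nε²) ≤ 0.05/68.
So 2nε² ≥ ln(68/0.05) = 7.215240.
Hence n ≥ 7.215240/(2·0.011²) = 29815.041.
The smallest integer n is 29816.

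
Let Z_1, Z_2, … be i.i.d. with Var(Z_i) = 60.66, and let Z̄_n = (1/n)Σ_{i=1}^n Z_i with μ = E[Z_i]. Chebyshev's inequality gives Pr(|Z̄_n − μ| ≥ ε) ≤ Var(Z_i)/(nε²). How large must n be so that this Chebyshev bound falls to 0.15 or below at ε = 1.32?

Require 60.66/(n·1.32²) ≤ 0.15, i.e. n ≥ 60.66/(0.15·1.32²) = 232.094.
The smallest integer n is 233.

233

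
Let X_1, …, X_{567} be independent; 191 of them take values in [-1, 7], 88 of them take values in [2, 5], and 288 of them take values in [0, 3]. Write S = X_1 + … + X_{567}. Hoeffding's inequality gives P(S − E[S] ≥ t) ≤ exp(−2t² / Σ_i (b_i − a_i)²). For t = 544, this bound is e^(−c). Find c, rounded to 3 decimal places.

Σ(b_i − a_i)² = 191·8² + 88·3² + 288·3² = 15608.
c = 2t² / 15608 = 2·544² / 15608 = 37.9211.

37.921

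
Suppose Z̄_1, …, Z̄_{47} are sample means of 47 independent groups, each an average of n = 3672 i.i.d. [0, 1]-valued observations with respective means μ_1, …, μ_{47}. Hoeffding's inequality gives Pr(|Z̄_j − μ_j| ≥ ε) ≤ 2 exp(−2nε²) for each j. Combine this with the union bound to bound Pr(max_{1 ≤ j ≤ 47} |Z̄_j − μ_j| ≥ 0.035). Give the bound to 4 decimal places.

0.0116

Per-experiment Hoeffding bound: 2·exp(−2·3672·0.035²) = 2·exp(−8.99640) = 0.00024771.
Union bound over 47 events: 47·0.00024771 = 0.01164.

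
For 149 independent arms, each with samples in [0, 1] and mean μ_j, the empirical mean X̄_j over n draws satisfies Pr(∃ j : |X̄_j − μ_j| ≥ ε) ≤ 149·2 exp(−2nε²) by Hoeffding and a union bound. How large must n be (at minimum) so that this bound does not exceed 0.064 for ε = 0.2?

Need 2·149·exp(−2nε²) ≤ 0.064, i.e. exp(−2nε²) ≤ 0.064/298.
So 2nε² ≥ ln(298/0.064) = 8.445966.
Hence n ≥ 8.445966/(2·0.2²) = 105.575.
The smallest integer n is 106.

106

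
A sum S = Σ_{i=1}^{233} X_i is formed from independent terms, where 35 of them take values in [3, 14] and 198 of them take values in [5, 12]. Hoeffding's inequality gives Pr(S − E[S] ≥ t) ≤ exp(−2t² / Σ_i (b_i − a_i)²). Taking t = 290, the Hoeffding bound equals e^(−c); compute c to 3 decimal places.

12.069

Σ(b_i − a_i)² = 35·11² + 198·7² = 13937.
c = 2t² / 13937 = 2·290² / 13937 = 12.0686.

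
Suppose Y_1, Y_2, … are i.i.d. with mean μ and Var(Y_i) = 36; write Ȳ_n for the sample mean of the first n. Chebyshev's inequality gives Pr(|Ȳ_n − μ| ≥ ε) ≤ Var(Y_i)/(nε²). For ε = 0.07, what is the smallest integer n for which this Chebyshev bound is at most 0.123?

Require 36/(n·0.07²) ≤ 0.123, i.e. n ≥ 36/(0.123·0.07²) = 59731.210.
The smallest integer n is 59732.

59732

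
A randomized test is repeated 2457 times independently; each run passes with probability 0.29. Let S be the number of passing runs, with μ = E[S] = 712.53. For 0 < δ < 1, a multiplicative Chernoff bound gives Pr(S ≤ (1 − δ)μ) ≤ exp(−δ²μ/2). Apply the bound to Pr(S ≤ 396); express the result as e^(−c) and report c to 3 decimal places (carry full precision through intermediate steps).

Write 396 = (1 − δ)μ, so δ = 1 − 396/712.53 = 0.4442339…
Then the exponent is δ²μ/2 = (μ − 396)²/(2μ) = 70.306682.

70.307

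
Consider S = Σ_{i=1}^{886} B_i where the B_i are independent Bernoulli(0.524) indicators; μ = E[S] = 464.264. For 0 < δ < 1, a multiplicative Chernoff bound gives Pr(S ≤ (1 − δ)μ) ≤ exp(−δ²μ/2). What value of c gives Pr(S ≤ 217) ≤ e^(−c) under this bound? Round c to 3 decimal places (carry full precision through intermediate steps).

Write 217 = (1 − δ)μ, so δ = 1 − 217/464.264 = 0.5325935…
Then the exponent is δ²μ/2 = (μ − 217)²/(2μ) = 65.845603.

65.846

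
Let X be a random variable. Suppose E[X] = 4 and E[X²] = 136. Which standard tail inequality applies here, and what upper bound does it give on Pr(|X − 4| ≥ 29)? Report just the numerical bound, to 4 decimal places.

0.1427

The first two moments determine the variance, so Chebyshev's inequality is the sharpest standard bound available.
Var(X) = E[X²] − (E[X])² = 136 − 16 = 120.
Chebyshev's inequality: Pr(|X − μ| ≥ t) ≤ Var(X)/t² = 120/841 = 0.1427.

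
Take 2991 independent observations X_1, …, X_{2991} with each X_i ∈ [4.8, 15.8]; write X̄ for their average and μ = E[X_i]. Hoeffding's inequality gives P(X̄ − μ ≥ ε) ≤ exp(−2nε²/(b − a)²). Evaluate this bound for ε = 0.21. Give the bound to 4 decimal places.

Exponent: 2nε²/(b − a)² = 2·2991·0.21² / 11² = 2.18022.
Bound = exp(−2.18022) = 0.11302.

0.1130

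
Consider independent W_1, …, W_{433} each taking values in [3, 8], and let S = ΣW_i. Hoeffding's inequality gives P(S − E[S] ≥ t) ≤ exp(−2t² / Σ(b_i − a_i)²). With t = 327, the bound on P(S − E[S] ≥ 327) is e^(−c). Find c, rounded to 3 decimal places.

19.756

Σ(b_i − a_i)² = 433·(5)² = 10825.
c = 2t²/10825 = 2·327²/10825 = 19.7559.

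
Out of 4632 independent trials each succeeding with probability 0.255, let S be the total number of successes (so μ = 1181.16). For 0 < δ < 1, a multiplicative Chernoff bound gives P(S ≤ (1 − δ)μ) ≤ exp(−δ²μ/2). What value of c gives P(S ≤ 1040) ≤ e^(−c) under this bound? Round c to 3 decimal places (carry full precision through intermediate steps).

8.435

Write 1040 = (1 − δ)μ, so δ = 1 − 1040/1181.16 = 0.1195096…
Then the exponent is δ²μ/2 = (μ − 1040)²/(2μ) = 8.434990.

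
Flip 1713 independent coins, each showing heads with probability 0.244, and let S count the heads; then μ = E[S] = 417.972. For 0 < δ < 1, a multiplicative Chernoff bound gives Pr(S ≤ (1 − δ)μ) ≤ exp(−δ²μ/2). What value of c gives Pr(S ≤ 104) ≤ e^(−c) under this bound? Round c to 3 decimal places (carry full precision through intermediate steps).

117.925

Write 104 = (1 − δ)μ, so δ = 1 − 104/417.972 = 0.7511795…
Then the exponent is δ²μ/2 = (μ − 104)²/(2μ) = 117.924666.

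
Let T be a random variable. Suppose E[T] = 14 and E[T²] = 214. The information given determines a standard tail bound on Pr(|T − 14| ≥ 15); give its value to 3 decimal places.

0.080

The first two moments determine the variance, so Chebyshev's inequality is the sharpest standard bound available.
Var(T) = E[T²] − (E[T])² = 214 − 196 = 18.
Chebyshev's inequality: Pr(|T − μ| ≥ t) ≤ Var(T)/t² = 18/225 = 0.0800.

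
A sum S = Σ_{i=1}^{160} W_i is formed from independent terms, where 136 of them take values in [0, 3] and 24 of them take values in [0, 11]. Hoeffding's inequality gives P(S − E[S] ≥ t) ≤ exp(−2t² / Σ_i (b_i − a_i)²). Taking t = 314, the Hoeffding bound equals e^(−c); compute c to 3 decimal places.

Σ(b_i − a_i)² = 136·3² + 24·11² = 4128.
c = 2t² / 4128 = 2·314² / 4128 = 47.7694.

47.769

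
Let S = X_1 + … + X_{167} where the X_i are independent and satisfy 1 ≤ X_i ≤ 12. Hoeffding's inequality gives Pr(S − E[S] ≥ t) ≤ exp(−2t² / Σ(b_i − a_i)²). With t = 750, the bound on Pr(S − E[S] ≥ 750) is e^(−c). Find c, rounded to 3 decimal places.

55.674

Σ(b_i − a_i)² = 167·(11)² = 20207.
c = 2t²/20207 = 2·750²/20207 = 55.6738.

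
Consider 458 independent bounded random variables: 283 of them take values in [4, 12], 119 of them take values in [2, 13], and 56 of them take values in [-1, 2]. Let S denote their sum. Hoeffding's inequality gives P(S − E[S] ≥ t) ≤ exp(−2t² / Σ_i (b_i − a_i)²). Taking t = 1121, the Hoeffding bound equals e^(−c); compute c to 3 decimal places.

76.125

Σ(b_i − a_i)² = 283·8² + 119·11² + 56·3² = 33015.
c = 2t² / 33015 = 2·1121² / 33015 = 76.1255.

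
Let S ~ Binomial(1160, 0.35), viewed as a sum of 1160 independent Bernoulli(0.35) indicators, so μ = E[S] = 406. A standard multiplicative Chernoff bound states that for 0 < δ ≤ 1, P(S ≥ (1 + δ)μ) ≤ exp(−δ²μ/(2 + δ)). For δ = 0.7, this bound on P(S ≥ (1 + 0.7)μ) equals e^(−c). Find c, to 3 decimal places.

c = δ²μ/(2 + δ) = 0.7²·406/(2 + 0.7) = 73.6815.

73.681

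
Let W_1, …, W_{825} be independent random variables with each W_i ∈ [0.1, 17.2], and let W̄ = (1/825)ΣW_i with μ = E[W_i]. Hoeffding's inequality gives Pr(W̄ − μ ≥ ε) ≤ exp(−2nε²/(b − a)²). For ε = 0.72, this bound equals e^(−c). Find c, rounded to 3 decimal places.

c = 2nε²/(b − a)² = 2·825·0.72² / 17.1² = 2.9252.

2.925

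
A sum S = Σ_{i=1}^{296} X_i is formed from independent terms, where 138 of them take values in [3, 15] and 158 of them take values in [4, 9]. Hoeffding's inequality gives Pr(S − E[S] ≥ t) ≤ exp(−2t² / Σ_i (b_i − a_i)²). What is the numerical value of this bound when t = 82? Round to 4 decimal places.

Σ(b_i − a_i)² = 138·12² + 158·5² = 23822.
Exponent = 2·82² / 23822 = 0.56452.
Bound = exp(−0.56452) = 0.56863.

0.5686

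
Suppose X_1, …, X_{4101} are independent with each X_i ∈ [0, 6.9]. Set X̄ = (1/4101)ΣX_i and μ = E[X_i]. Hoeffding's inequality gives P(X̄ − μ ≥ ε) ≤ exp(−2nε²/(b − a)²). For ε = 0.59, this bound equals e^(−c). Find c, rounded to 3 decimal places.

c = 2nε²/(b − a)² = 2·4101·0.59² / 6.9² = 59.9688.

59.969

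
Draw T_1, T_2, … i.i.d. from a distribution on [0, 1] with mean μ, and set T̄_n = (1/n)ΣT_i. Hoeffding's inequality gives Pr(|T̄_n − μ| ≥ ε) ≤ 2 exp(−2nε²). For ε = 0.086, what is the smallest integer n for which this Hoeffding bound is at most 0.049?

Require 2·exp(−2nε²) ≤ 0.049, i.e. 2nε² ≥ ln(2/0.049) = 3.709082.
So n ≥ 3.709082 / (2·0.086²) = 250.749.
The smallest integer n is 251.

251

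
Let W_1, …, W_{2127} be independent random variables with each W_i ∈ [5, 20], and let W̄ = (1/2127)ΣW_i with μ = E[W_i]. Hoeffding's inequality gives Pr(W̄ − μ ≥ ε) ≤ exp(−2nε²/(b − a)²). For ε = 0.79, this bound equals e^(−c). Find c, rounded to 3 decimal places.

11.800

c = 2nε²/(b − a)² = 2·2127·0.79² / 15² = 11.7997.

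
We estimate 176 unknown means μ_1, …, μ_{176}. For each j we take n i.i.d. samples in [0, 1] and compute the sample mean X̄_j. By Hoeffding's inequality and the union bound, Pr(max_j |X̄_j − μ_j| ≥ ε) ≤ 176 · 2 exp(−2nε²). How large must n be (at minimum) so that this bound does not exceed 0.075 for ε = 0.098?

Need 2·176·exp(−2nε²) ≤ 0.075, i.e. exp(−2nε²) ≤ 0.075/352.
So 2nε² ≥ ln(352/0.075) = 8.453898.
Hence n ≥ 8.453898/(2·0.098²) = 440.124.
The smallest integer n is 441.

441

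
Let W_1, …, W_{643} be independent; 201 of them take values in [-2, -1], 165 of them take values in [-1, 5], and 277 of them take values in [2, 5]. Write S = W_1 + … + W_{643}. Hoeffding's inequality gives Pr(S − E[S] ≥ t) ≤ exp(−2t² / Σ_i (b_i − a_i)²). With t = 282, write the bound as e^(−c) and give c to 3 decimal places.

Σ(b_i − a_i)² = 201·1² + 165·6² + 277·3² = 8634.
c = 2t² / 8634 = 2·282² / 8634 = 18.4211.

18.421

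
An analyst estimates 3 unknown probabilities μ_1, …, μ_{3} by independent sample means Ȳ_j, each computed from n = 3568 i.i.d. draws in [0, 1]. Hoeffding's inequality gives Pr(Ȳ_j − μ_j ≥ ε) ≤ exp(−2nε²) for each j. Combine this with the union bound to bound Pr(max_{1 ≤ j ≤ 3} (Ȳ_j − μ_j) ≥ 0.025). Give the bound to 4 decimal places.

0.0347

Per-experiment Hoeffding bound: exp(−2·3568·0.025²) = exp(−4.46000) = 0.011562.
Union bound over 3 events: 3·0.011562 = 0.03469.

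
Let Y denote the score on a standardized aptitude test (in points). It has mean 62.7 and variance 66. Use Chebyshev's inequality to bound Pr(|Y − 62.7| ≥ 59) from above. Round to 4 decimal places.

0.0190

Chebyshev: Pr(|Y − μ| ≥ t) ≤ Var(Y)/t².
Bound = 66 / 3481 = 0.0190.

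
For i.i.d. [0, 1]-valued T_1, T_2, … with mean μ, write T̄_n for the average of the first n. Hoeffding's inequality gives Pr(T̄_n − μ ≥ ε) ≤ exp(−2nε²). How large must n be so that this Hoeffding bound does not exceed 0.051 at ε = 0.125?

Require exp(−2nε²) ≤ 0.051, i.e. 2nε² ≥ ln(1/0.051) = 2.975930.
So n ≥ 2.975930 / (2·0.125²) = 95.230.
The smallest integer n is 96.

96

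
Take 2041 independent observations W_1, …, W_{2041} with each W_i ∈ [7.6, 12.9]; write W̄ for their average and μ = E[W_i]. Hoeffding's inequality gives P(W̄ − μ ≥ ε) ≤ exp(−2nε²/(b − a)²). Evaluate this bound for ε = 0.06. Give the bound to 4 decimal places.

Exponent: 2nε²/(b − a)² = 2·2041·0.06² / 5.3² = 0.52315.
Bound = exp(−0.52315) = 0.59265.

0.5927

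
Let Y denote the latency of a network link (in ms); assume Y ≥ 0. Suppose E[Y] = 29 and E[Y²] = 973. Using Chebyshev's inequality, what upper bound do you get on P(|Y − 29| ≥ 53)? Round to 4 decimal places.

0.0470

Var(Y) = E[Y²] − (E[Y])² = 973 − 841 = 132.
Chebyshev's inequality: P(|Y − μ| ≥ t) ≤ Var(Y)/t² = 132/2809 = 0.0470.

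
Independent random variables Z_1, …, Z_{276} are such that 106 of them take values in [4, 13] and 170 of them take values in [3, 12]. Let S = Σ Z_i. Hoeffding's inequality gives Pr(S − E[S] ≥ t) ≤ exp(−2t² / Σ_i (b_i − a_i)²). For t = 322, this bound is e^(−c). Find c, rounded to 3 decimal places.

9.276

Σ(b_i − a_i)² = 106·9² + 170·9² = 22356.
c = 2t² / 22356 = 2·322² / 22356 = 9.2757.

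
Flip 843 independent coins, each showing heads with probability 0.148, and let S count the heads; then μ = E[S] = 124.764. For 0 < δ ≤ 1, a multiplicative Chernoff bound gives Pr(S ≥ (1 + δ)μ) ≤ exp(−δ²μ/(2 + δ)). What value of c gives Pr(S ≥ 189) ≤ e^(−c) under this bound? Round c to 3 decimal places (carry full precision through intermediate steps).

13.151

Write 189 = (1 + δ)μ, so δ = 189/124.764 − 1 = 0.5148601…
Then the exponent is δ²μ/(2 + δ) = (189 − μ)² / (μ·(2 + δ)) = 13.150851.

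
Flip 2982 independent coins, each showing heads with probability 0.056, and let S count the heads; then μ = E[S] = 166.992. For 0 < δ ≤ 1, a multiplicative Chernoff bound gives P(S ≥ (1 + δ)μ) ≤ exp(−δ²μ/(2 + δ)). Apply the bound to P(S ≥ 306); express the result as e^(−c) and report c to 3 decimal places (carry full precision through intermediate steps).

Write 306 = (1 + δ)μ, so δ = 306/166.992 − 1 = 0.8324231…
Then the exponent is δ²μ/(2 + δ) = (306 − μ)² / (μ·(2 + δ)) = 40.853173.

40.853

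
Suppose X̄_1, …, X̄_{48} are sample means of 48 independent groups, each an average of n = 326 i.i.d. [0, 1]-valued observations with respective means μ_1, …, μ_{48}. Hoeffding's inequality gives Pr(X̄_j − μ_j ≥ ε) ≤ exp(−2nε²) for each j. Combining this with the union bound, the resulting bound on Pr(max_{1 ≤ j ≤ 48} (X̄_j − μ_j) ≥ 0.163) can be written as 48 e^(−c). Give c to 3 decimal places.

17.323

Union bound over the 48 events: Pr(max_{1 ≤ j ≤ 48} (X̄_j − μ_j) ≥ 0.163) ≤ 48·exp(−2nε²) = 48 exp(−2·326·0.163²).
So c = 2·326·0.163² = 17.3230.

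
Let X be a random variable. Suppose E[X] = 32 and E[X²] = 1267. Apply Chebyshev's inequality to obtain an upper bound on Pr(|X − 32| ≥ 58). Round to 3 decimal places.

0.072

Var(X) = E[X²] − (E[X])² = 1267 − 1024 = 243.
Chebyshev's inequality: Pr(|X − μ| ≥ t) ≤ Var(X)/t² = 243/3364 = 0.0722.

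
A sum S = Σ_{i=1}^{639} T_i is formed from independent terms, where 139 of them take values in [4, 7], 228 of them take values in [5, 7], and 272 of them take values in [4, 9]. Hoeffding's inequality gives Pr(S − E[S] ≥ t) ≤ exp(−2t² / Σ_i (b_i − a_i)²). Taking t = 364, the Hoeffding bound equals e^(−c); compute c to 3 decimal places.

29.565

Σ(b_i − a_i)² = 139·3² + 228·2² + 272·5² = 8963.
c = 2t² / 8963 = 2·364² / 8963 = 29.5651.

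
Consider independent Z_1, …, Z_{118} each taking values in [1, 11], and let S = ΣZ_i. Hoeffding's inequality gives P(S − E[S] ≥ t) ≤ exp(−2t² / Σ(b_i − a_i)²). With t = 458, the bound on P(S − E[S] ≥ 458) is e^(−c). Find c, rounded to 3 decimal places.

35.553

Σ(b_i − a_i)² = 118·(10)² = 11800.
c = 2t²/11800 = 2·458²/11800 = 35.5532.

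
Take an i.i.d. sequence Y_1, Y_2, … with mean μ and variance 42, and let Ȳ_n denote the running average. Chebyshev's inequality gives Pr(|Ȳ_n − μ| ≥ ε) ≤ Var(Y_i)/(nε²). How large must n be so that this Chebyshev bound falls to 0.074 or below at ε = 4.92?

24

Require 42/(n·4.92²) ≤ 0.074, i.e. n ≥ 42/(0.074·4.92²) = 23.447.
The smallest integer n is 24.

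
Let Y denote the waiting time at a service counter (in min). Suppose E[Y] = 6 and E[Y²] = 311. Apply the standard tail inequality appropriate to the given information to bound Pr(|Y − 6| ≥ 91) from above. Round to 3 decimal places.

The first two moments determine the variance, so Chebyshev's inequality is the sharpest standard bound available.
Var(Y) = E[Y²] − (E[Y])² = 311 − 36 = 275.
Chebyshev's inequality: Pr(|Y − μ| ≥ t) ≤ Var(Y)/t² = 275/8281 = 0.0332.

0.033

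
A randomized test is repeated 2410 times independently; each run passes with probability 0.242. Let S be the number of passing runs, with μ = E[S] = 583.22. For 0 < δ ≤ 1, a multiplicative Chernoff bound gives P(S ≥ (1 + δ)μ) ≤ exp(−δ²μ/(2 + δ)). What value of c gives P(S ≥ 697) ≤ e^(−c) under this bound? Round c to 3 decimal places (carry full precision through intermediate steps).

10.112

Write 697 = (1 + δ)μ, so δ = 697/583.22 − 1 = 0.1950893…
Then the exponent is δ²μ/(2 + δ) = (697 − μ)² / (μ·(2 + δ)) = 10.112237.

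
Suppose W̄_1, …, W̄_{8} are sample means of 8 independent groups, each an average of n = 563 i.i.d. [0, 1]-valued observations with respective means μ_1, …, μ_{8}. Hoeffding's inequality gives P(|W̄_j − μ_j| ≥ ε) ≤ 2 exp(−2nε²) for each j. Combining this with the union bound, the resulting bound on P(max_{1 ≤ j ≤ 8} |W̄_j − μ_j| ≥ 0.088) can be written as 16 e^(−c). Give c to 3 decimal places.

8.720

Union bound over the 8 events: P(max_{1 ≤ j ≤ 8} |W̄_j − μ_j| ≥ 0.088) ≤ 8·2·exp(−2nε²) = 16 exp(−2·563·0.088²).
So c = 2·563·0.088² = 8.7197.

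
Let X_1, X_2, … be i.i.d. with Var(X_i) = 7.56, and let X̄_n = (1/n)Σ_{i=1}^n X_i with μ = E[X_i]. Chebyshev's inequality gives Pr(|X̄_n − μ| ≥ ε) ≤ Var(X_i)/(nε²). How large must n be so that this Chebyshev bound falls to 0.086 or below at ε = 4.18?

6

Require 7.56/(n·4.18²) ≤ 0.086, i.e. n ≥ 7.56/(0.086·4.18²) = 5.031.
The smallest integer n is 6.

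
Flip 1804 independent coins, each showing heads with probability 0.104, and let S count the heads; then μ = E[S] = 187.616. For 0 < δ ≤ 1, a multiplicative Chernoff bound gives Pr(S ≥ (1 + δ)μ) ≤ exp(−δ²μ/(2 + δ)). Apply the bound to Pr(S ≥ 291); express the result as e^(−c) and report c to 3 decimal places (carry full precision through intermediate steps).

22.332

Write 291 = (1 + δ)μ, so δ = 291/187.616 − 1 = 0.5510404…
Then the exponent is δ²μ/(2 + δ) = (291 − μ)² / (μ·(2 + δ)) = 22.331580.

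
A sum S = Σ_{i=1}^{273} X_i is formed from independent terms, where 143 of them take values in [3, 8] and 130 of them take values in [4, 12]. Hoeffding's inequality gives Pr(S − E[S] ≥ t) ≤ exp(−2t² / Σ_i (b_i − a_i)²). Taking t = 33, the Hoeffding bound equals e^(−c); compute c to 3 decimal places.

0.183

Σ(b_i − a_i)² = 143·5² + 130·8² = 11895.
c = 2t² / 11895 = 2·33² / 11895 = 0.1831.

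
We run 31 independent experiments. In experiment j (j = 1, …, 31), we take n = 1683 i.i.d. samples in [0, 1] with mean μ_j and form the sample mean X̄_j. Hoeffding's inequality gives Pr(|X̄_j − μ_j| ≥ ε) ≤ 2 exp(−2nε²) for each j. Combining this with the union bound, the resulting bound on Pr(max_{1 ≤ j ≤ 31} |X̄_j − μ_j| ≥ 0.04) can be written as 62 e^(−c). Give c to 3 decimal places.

5.386

Union bound over the 31 events: Pr(max_{1 ≤ j ≤ 31} |X̄_j − μ_j| ≥ 0.04) ≤ 31·2·exp(−2nε²) = 62 exp(−2·1683·0.04²).
So c = 2·1683·0.04² = 5.3856.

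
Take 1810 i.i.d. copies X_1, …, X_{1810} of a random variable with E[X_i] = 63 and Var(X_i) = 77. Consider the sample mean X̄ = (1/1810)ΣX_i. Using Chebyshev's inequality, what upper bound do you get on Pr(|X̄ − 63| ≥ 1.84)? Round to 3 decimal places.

Var(X̄) = Var(X_i)/n = 77/1810 = 0.042541.
Chebyshev: Pr(|X̄ − 63| ≥ 1.84) ≤ Var(X̄)/(1.84)² = 77/(1810·1.84²) = 0.0126.

0.013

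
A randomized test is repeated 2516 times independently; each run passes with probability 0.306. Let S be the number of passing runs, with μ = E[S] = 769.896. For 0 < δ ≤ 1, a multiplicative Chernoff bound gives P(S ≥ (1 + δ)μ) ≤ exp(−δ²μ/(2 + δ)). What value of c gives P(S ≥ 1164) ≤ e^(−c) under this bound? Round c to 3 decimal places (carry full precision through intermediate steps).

Write 1164 = (1 + δ)μ, so δ = 1164/769.896 − 1 = 0.5118925…
Then the exponent is δ²μ/(2 + δ) = (1164 − μ)² / (μ·(2 + δ)) = 80.313503.

80.314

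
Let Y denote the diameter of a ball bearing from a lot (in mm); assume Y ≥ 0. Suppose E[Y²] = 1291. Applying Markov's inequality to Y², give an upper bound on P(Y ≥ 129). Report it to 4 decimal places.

Since Y ≥ 0, the event {Y ≥ 129} is the same as {Y² ≥ 16641}.
Markov's inequality applied to Y² gives P(Y² ≥ 16641) ≤ E[Y²]/16641 = 1291/16641 = 0.0776.

0.0776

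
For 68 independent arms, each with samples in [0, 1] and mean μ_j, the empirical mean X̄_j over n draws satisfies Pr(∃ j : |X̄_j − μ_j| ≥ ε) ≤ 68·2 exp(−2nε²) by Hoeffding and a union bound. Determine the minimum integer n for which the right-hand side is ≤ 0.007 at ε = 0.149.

223

Need 2·68·exp(−2nε²) ≤ 0.007, i.e. exp(−2nε²) ≤ 0.007/136.
So 2nε² ≥ ln(136/0.007) = 9.874500.
Hence n ≥ 9.874500/(2·0.149²) = 222.389.
The smallest integer n is 223.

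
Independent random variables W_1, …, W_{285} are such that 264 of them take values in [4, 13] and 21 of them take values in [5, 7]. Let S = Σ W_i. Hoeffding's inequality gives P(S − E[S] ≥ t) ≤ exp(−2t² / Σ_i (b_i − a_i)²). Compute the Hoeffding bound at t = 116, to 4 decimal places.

Σ(b_i − a_i)² = 264·9² + 21·2² = 21468.
Exponent = 2·116² / 21468 = 1.25359.
Bound = exp(−1.25359) = 0.28548.

0.2855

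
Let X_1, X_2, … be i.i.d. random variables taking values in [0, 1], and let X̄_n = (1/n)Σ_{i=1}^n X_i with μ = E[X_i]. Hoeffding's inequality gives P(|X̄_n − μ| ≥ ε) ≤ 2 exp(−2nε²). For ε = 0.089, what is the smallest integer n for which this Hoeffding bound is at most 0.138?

Require 2·exp(−2nε²) ≤ 0.138, i.e. 2nε² ≥ ln(2/0.138) = 2.673649.
So n ≥ 2.673649 / (2·0.089²) = 168.770.
The smallest integer n is 169.

169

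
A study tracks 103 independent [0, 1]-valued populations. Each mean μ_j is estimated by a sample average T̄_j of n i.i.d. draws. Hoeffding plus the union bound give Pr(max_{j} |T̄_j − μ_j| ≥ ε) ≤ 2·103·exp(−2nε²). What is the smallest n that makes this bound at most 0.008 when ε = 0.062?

Need 2·103·exp(−2nε²) ≤ 0.008, i.e. exp(−2nε²) ≤ 0.008/206.
So 2nε² ≥ ln(206/0.008) = 10.156190.
Hence n ≥ 10.156190/(2·0.062²) = 1321.044.
The smallest integer n is 1322.

1322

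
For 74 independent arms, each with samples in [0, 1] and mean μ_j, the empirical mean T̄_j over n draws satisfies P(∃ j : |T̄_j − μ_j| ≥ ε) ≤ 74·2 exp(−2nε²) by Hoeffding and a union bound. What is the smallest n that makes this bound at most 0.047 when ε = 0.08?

630

Need 2·74·exp(−2nε²) ≤ 0.047, i.e. exp(−2nε²) ≤ 0.047/148.
So 2nε² ≥ ln(148/0.047) = 8.054820.
Hence n ≥ 8.054820/(2·0.08²) = 629.283.
The smallest integer n is 630.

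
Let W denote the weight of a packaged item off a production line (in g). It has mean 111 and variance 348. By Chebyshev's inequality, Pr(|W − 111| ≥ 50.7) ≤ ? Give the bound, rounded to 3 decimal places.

Chebyshev: Pr(|W − μ| ≥ t) ≤ Var(W)/t².
Bound = 348 / 2570.49 = 0.1354.

0.135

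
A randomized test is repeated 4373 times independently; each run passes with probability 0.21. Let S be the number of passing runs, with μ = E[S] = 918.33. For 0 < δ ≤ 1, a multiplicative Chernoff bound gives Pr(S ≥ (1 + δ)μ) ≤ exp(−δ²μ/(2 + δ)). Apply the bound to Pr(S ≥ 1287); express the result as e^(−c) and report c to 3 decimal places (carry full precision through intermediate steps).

Write 1287 = (1 + δ)μ, so δ = 1287/918.33 − 1 = 0.401457…
Then the exponent is δ²μ/(2 + δ) = (1287 − μ)² / (μ·(2 + δ)) = 61.631397.

61.631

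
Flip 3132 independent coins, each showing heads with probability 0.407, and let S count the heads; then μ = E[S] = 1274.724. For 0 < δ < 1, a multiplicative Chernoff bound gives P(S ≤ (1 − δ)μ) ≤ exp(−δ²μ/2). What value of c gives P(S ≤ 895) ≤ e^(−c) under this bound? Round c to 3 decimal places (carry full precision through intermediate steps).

Write 895 = (1 − δ)μ, so δ = 1 − 895/1274.724 = 0.2978872…
Then the exponent is δ²μ/2 = (μ − 895)²/(2μ) = 56.557465.

56.557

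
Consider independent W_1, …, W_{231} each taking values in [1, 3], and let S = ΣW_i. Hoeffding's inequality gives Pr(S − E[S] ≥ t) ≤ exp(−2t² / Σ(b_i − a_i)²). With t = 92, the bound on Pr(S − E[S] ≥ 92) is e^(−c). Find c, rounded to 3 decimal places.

Σ(b_i − a_i)² = 231·(2)² = 924.
c = 2t²/924 = 2·92²/924 = 18.3203.

18.320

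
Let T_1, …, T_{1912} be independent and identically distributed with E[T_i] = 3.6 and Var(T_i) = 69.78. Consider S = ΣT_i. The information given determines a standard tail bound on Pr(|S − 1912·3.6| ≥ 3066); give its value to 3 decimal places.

0.014

With mean and variance of each term known, Chebyshev's inequality bounds the deviation of the sum (or sample mean).
Var(S) = n·Var(T_i) = 1912·69.78 = 133419.36.
Chebyshev: Pr(|S − 1912·3.6| ≥ 3066) ≤ Var(S)/3066² = 133419.36/9400356 = 0.0142.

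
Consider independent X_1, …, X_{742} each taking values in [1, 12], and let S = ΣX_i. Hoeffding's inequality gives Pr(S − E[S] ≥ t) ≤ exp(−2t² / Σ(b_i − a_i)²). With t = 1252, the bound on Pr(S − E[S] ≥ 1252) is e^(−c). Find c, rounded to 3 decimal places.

34.918

Σ(b_i − a_i)² = 742·(11)² = 89782.
c = 2t²/89782 = 2·1252²/89782 = 34.9180.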